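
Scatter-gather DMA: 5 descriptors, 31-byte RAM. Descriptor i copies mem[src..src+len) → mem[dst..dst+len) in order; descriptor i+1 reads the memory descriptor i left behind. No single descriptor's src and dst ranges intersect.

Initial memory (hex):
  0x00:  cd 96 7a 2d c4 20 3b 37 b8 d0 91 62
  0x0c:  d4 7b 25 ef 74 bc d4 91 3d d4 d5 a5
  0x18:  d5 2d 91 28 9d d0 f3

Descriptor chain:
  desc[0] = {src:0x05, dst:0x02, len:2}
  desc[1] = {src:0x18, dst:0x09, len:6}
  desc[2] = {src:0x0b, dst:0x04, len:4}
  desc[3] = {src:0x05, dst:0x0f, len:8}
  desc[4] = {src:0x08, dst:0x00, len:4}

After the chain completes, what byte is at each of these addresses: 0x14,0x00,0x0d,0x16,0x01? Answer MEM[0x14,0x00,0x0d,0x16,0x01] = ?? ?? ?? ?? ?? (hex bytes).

MEM[0x14,0x00,0x0d,0x16,0x01] = 2d b8 9d 28 d5

[0] 0x05->0x02 len=2 : 20 3b
[1] 0x18->0x09 len=6 : d5 2d 91 28 9d d0
[2] 0x0b->0x04 len=4 : 91 28 9d d0
[3] 0x05->0x0f len=8 : 28 9d d0 b8 d5 2d 91 28
[4] 0x08->0x00 len=4 : b8 d5 2d 91
query mem[0x14]=0x2d, mem[0x00]=0xb8, mem[0x0d]=0x9d, mem[0x16]=0x28, mem[0x01]=0xd5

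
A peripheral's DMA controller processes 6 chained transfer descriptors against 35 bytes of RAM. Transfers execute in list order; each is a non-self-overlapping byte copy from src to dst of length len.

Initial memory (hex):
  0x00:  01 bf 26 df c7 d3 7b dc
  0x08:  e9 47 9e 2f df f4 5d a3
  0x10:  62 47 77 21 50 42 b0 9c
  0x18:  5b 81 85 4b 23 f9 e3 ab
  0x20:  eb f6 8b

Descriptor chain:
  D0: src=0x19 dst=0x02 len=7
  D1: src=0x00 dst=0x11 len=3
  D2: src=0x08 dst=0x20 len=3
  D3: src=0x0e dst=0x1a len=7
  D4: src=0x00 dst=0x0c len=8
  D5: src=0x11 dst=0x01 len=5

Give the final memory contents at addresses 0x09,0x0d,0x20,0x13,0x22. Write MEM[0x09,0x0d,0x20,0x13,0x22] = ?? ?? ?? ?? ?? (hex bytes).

MEM[0x09,0x0d,0x20,0x13,0x22] = 47 bf 50 e3 9e

  after D0: wrote 7B at 0x02 = 81854b23f9e3ab
  after D1: wrote 3B at 0x11 = 01bf81
  after D2: wrote 3B at 0x20 = ab479e
  after D3: wrote 7B at 0x1a = 5da36201bf8150
  after D4: wrote 8B at 0x0c = 01bf81854b23f9e3
  after D5: wrote 5B at 0x01 = 23f9e35042
query mem[0x09]=0x47, mem[0x0d]=0xbf, mem[0x20]=0x50, mem[0x13]=0xe3, mem[0x22]=0x9e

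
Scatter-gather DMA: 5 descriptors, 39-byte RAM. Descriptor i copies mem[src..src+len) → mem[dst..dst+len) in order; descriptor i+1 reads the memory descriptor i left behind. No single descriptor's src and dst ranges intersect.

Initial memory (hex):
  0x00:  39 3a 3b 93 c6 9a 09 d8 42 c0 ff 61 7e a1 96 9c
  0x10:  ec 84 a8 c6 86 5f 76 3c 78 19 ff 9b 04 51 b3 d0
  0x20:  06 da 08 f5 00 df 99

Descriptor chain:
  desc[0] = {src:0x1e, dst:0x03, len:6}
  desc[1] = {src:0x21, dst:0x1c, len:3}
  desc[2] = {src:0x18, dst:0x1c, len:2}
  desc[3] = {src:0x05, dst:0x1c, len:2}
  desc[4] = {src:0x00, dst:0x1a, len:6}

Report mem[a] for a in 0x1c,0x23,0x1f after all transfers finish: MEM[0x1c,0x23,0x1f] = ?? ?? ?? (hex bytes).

D0: mem[0x03..0x08] <- [b3 d0 06 da 08 f5]
D1: mem[0x1c..0x1e] <- [da 08 f5]
D2: mem[0x1c..0x1d] <- [78 19]
D3: mem[0x1c..0x1d] <- [06 da]
D4: mem[0x1a..0x1f] <- [39 3a 3b b3 d0 06]
query mem[0x1c]=0x3b, mem[0x23]=0xf5, mem[0x1f]=0x06

MEM[0x1c,0x23,0x1f] = 3b f5 06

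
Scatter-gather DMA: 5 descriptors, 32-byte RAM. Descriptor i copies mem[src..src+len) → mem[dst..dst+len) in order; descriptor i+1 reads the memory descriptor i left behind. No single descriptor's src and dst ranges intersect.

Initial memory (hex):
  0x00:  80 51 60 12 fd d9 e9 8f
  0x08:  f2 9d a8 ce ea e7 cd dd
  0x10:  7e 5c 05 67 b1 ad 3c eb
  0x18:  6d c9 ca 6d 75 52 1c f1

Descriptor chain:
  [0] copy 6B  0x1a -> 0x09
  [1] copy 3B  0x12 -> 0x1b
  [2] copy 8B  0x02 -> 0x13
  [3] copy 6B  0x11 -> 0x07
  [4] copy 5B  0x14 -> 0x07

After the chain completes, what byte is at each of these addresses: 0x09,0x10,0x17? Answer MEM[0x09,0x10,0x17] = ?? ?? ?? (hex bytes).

MEM[0x09,0x10,0x17] = d9 7e e9

#0 dst[0x09+6] := {0xca,0x6d,0x75,0x52,0x1c,0xf1}
#1 dst[0x1b+3] := {0x05,0x67,0xb1}
#2 dst[0x13+8] := {0x60,0x12,0xfd,0xd9,0xe9,0x8f,0xf2,0xca}
#3 dst[0x07+6] := {0x5c,0x05,0x60,0x12,0xfd,0xd9}
#4 dst[0x07+5] := {0x12,0xfd,0xd9,0xe9,0x8f}
query mem[0x09]=0xd9, mem[0x10]=0x7e, mem[0x17]=0xe9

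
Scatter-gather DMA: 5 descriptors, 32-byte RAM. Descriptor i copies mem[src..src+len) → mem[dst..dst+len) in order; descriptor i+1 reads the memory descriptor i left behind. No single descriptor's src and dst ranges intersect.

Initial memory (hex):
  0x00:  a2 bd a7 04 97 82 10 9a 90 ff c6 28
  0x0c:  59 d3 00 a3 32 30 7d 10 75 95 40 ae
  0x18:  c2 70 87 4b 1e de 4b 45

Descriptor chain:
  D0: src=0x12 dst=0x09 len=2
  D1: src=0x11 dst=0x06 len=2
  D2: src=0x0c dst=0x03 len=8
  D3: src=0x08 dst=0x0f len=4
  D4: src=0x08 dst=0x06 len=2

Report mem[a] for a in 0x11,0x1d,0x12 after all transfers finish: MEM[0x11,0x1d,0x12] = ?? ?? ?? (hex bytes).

#0 dst[0x09+2] := {0x7d,0x10}
#1 dst[0x06+2] := {0x30,0x7d}
#2 dst[0x03+8] := {0x59,0xd3,0x00,0xa3,0x32,0x30,0x7d,0x10}
#3 dst[0x0f+4] := {0x30,0x7d,0x10,0x28}
#4 dst[0x06+2] := {0x30,0x7d}
query mem[0x11]=0x10, mem[0x1d]=0xde, mem[0x12]=0x28

MEM[0x11,0x1d,0x12] = 10 de 28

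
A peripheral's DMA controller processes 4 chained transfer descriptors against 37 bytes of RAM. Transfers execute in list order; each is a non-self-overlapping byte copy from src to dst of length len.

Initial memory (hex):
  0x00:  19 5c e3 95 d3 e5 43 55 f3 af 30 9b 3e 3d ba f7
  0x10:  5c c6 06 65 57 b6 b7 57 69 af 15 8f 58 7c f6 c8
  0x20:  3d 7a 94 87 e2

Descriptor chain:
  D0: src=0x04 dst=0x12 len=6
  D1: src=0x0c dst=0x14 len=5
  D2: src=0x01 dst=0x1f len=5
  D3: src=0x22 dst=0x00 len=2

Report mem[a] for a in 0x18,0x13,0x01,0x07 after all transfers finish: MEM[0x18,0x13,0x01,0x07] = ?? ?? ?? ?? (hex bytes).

MEM[0x18,0x13,0x01,0x07] = 5c e5 e5 55

#0 dst[0x12+6] := {0xd3,0xe5,0x43,0x55,0xf3,0xaf}
#1 dst[0x14+5] := {0x3e,0x3d,0xba,0xf7,0x5c}
#2 dst[0x1f+5] := {0x5c,0xe3,0x95,0xd3,0xe5}
#3 dst[0x00+2] := {0xd3,0xe5}
query mem[0x18]=0x5c, mem[0x13]=0xe5, mem[0x01]=0xe5, mem[0x07]=0x55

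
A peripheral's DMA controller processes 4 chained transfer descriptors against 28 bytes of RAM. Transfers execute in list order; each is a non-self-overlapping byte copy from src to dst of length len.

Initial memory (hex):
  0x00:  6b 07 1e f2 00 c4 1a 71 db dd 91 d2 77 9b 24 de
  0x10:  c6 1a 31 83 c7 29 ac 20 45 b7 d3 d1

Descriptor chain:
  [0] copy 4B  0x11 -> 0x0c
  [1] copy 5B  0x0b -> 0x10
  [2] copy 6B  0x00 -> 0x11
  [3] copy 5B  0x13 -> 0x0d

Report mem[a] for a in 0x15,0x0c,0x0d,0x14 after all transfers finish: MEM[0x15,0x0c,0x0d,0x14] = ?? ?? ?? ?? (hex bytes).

MEM[0x15,0x0c,0x0d,0x14] = 00 1a 1e f2

D0: mem[0x0c..0x0f] <- [1a 31 83 c7]
D1: mem[0x10..0x14] <- [d2 1a 31 83 c7]
D2: mem[0x11..0x16] <- [6b 07 1e f2 00 c4]
D3: mem[0x0d..0x11] <- [1e f2 00 c4 20]
query mem[0x15]=0x00, mem[0x0c]=0x1a, mem[0x0d]=0x1e, mem[0x14]=0xf2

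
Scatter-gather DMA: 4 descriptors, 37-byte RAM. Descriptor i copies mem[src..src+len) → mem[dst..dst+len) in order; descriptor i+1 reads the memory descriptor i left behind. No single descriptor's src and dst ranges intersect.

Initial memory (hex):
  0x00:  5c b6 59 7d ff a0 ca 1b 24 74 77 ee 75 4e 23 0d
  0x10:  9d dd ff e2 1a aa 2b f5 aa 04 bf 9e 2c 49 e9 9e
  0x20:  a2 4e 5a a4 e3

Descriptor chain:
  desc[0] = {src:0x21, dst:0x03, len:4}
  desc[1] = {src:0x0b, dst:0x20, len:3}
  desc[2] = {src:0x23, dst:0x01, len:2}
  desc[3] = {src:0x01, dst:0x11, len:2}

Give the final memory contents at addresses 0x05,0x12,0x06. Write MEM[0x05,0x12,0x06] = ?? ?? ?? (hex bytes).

D0: mem[0x03..0x06] <- [4e 5a a4 e3]
D1: mem[0x20..0x22] <- [ee 75 4e]
D2: mem[0x01..0x02] <- [a4 e3]
D3: mem[0x11..0x12] <- [a4 e3]
query mem[0x05]=0xa4, mem[0x12]=0xe3, mem[0x06]=0xe3

MEM[0x05,0x12,0x06] = a4 e3 e3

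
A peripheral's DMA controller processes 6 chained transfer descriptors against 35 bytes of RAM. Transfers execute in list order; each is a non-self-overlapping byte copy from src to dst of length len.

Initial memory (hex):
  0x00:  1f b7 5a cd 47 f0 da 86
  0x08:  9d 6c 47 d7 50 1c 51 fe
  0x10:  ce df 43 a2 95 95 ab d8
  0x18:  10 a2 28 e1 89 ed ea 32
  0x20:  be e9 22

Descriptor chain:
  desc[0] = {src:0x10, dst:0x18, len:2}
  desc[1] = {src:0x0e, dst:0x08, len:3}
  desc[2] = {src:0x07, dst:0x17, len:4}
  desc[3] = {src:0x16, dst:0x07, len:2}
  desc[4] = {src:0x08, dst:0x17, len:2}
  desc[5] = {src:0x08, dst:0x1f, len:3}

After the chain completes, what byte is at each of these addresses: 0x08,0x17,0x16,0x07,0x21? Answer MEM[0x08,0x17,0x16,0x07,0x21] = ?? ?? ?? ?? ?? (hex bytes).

MEM[0x08,0x17,0x16,0x07,0x21] = 86 86 ab ab ce

  after D0: wrote 2B at 0x18 = cedf
  after D1: wrote 3B at 0x08 = 51fece
  after D2: wrote 4B at 0x17 = 8651fece
  after D3: wrote 2B at 0x07 = ab86
  after D4: wrote 2B at 0x17 = 86fe
  after D5: wrote 3B at 0x1f = 86fece
query mem[0x08]=0x86, mem[0x17]=0x86, mem[0x16]=0xab, mem[0x07]=0xab, mem[0x21]=0xce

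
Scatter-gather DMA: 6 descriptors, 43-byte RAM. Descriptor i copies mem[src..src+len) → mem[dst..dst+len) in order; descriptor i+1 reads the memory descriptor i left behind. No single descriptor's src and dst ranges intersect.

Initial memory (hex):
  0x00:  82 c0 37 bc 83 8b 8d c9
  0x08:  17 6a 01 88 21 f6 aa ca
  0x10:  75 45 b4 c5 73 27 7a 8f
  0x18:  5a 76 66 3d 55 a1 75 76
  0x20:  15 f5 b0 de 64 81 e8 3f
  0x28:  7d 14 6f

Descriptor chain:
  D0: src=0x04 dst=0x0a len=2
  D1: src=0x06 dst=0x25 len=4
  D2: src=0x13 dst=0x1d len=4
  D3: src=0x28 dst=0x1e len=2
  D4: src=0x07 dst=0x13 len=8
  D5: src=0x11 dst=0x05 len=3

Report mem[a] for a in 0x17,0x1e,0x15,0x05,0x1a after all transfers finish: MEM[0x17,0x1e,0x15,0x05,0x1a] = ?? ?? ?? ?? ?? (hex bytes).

[0] 0x04->0x0a len=2 : 83 8b
[1] 0x06->0x25 len=4 : 8d c9 17 6a
[2] 0x13->0x1d len=4 : c5 73 27 7a
[3] 0x28->0x1e len=2 : 6a 14
[4] 0x07->0x13 len=8 : c9 17 6a 83 8b 21 f6 aa
[5] 0x11->0x05 len=3 : 45 b4 c9
query mem[0x17]=0x8b, mem[0x1e]=0x6a, mem[0x15]=0x6a, mem[0x05]=0x45, mem[0x1a]=0xaa

MEM[0x17,0x1e,0x15,0x05,0x1a] = 8b 6a 6a 45 aa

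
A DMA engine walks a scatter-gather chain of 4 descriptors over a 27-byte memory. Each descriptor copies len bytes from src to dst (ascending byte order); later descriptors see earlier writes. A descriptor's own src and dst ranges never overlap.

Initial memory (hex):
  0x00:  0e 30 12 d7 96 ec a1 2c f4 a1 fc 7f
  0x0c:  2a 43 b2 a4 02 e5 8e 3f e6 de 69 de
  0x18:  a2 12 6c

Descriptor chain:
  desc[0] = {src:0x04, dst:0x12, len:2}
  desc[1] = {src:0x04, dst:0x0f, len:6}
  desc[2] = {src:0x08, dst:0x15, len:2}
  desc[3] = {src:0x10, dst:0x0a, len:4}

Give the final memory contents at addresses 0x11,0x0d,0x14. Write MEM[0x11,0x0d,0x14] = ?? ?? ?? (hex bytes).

MEM[0x11,0x0d,0x14] = a1 f4 a1

[0] 0x04->0x12 len=2 : 96 ec
[1] 0x04->0x0f len=6 : 96 ec a1 2c f4 a1
[2] 0x08->0x15 len=2 : f4 a1
[3] 0x10->0x0a len=4 : ec a1 2c f4
query mem[0x11]=0xa1, mem[0x0d]=0xf4, mem[0x14]=0xa1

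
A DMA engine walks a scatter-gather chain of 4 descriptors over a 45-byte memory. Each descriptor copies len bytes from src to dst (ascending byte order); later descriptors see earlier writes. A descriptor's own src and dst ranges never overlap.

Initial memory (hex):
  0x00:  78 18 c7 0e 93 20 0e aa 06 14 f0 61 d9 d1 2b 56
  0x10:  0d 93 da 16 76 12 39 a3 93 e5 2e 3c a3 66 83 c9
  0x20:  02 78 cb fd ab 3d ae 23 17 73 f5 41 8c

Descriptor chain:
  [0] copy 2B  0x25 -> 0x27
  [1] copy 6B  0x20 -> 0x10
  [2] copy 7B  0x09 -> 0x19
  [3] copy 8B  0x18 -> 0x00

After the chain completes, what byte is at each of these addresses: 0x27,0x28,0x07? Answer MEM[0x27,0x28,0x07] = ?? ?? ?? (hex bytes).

MEM[0x27,0x28,0x07] = 3d ae 56

[0] 0x25->0x27 len=2 : 3d ae
[1] 0x20->0x10 len=6 : 02 78 cb fd ab 3d
[2] 0x09->0x19 len=7 : 14 f0 61 d9 d1 2b 56
[3] 0x18->0x00 len=8 : 93 14 f0 61 d9 d1 2b 56
query mem[0x27]=0x3d, mem[0x28]=0xae, mem[0x07]=0x56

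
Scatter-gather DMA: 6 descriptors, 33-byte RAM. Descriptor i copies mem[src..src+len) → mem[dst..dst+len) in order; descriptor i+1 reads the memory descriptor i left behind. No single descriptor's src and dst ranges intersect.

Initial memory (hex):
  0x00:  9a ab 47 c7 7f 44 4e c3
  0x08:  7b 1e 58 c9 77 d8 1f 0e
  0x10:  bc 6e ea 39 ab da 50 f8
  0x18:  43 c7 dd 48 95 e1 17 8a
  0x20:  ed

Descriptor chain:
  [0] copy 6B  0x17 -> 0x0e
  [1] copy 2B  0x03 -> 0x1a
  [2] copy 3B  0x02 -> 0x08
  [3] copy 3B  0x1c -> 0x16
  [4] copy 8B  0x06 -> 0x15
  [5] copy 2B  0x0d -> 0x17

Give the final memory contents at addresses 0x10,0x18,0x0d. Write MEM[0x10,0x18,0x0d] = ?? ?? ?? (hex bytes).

MEM[0x10,0x18,0x0d] = c7 f8 d8

D0: mem[0x0e..0x13] <- [f8 43 c7 dd 48 95]
D1: mem[0x1a..0x1b] <- [c7 7f]
D2: mem[0x08..0x0a] <- [47 c7 7f]
D3: mem[0x16..0x18] <- [95 e1 17]
D4: mem[0x15..0x1c] <- [4e c3 47 c7 7f c9 77 d8]
D5: mem[0x17..0x18] <- [d8 f8]
query mem[0x10]=0xc7, mem[0x18]=0xf8, mem[0x0d]=0xd8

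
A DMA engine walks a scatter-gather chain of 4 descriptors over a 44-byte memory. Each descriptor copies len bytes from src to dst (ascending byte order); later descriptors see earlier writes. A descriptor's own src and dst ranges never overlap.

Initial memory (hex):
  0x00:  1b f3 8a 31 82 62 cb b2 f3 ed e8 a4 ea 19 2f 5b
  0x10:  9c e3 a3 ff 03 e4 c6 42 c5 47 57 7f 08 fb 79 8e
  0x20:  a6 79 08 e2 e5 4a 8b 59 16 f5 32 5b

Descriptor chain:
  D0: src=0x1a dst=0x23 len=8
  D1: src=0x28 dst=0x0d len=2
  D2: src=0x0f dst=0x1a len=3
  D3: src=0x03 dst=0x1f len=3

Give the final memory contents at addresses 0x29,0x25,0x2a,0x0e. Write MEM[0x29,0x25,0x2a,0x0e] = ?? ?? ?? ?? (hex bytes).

MEM[0x29,0x25,0x2a,0x0e] = a6 08 79 a6

D0: mem[0x23..0x2a] <- [57 7f 08 fb 79 8e a6 79]
D1: mem[0x0d..0x0e] <- [8e a6]
D2: mem[0x1a..0x1c] <- [5b 9c e3]
D3: mem[0x1f..0x21] <- [31 82 62]
query mem[0x29]=0xa6, mem[0x25]=0x08, mem[0x2a]=0x79, mem[0x0e]=0xa6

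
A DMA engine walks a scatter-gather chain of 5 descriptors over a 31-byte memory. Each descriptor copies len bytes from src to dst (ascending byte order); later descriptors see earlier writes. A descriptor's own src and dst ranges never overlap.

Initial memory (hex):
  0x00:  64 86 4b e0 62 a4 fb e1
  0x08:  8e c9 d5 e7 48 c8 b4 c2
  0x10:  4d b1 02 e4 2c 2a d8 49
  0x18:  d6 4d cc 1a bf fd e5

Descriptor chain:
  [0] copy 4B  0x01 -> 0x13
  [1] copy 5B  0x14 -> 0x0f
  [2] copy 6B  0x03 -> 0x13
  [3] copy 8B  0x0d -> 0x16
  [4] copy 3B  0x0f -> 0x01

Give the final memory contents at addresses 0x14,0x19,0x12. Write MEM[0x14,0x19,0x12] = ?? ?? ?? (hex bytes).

MEM[0x14,0x19,0x12] = 62 e0 49

[0] 0x01->0x13 len=4 : 86 4b e0 62
[1] 0x14->0x0f len=5 : 4b e0 62 49 d6
[2] 0x03->0x13 len=6 : e0 62 a4 fb e1 8e
[3] 0x0d->0x16 len=8 : c8 b4 4b e0 62 49 e0 62
[4] 0x0f->0x01 len=3 : 4b e0 62
query mem[0x14]=0x62, mem[0x19]=0xe0, mem[0x12]=0x49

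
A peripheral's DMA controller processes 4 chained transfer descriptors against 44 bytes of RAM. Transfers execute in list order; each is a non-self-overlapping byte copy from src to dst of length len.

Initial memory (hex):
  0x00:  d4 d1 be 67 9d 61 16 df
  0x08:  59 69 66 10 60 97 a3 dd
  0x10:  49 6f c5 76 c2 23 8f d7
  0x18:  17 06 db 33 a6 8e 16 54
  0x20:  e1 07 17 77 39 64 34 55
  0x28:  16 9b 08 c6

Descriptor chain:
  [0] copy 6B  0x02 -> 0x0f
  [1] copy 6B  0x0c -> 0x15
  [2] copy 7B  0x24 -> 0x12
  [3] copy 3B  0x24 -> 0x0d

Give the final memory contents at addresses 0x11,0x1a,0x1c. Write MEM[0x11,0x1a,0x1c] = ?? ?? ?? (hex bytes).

[0] 0x02->0x0f len=6 : be 67 9d 61 16 df
[1] 0x0c->0x15 len=6 : 60 97 a3 be 67 9d
[2] 0x24->0x12 len=7 : 39 64 34 55 16 9b 08
[3] 0x24->0x0d len=3 : 39 64 34
query mem[0x11]=0x9d, mem[0x1a]=0x9d, mem[0x1c]=0xa6

MEM[0x11,0x1a,0x1c] = 9d 9d a6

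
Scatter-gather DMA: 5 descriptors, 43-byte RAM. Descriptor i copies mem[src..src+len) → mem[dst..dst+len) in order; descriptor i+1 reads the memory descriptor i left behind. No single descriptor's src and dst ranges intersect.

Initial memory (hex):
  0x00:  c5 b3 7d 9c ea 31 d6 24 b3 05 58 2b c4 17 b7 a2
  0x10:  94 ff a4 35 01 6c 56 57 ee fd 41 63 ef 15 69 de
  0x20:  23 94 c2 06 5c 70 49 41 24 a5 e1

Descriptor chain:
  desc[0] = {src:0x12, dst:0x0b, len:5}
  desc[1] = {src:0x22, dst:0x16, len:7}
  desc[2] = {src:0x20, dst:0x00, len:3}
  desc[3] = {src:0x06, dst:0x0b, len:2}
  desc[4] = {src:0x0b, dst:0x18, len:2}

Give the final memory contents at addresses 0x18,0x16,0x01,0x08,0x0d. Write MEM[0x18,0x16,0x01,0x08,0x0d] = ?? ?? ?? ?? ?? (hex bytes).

MEM[0x18,0x16,0x01,0x08,0x0d] = d6 c2 94 b3 01

D0: mem[0x0b..0x0f] <- [a4 35 01 6c 56]
D1: mem[0x16..0x1c] <- [c2 06 5c 70 49 41 24]
D2: mem[0x00..0x02] <- [23 94 c2]
D3: mem[0x0b..0x0c] <- [d6 24]
D4: mem[0x18..0x19] <- [d6 24]
query mem[0x18]=0xd6, mem[0x16]=0xc2, mem[0x01]=0x94, mem[0x08]=0xb3, mem[0x0d]=0x01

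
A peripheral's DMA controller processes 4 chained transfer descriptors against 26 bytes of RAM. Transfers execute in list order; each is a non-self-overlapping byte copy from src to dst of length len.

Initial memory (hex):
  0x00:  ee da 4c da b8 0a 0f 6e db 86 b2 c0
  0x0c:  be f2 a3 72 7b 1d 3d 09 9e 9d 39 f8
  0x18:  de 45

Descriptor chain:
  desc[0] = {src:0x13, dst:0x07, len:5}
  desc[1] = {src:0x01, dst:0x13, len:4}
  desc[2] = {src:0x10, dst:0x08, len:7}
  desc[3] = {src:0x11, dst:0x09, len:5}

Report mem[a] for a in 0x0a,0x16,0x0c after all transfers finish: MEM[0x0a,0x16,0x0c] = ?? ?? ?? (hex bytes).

[0] 0x13->0x07 len=5 : 09 9e 9d 39 f8
[1] 0x01->0x13 len=4 : da 4c da b8
[2] 0x10->0x08 len=7 : 7b 1d 3d da 4c da b8
[3] 0x11->0x09 len=5 : 1d 3d da 4c da
query mem[0x0a]=0x3d, mem[0x16]=0xb8, mem[0x0c]=0x4c

MEM[0x0a,0x16,0x0c] = 3d b8 4c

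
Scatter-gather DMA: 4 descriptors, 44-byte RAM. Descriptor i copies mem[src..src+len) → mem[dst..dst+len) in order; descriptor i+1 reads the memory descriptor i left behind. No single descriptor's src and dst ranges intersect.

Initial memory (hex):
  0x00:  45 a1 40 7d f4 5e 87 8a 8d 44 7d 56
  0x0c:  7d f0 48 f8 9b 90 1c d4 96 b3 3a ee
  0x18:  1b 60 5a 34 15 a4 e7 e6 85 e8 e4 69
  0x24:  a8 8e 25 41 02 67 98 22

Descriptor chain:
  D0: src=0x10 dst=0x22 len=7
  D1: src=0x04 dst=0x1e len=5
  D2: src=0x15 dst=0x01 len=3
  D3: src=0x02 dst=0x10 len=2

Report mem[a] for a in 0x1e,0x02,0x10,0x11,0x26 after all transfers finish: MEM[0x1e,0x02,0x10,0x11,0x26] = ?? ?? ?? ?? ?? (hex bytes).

MEM[0x1e,0x02,0x10,0x11,0x26] = f4 3a 3a ee 96

#0 dst[0x22+7] := {0x9b,0x90,0x1c,0xd4,0x96,0xb3,0x3a}
#1 dst[0x1e+5] := {0xf4,0x5e,0x87,0x8a,0x8d}
#2 dst[0x01+3] := {0xb3,0x3a,0xee}
#3 dst[0x10+2] := {0x3a,0xee}
query mem[0x1e]=0xf4, mem[0x02]=0x3a, mem[0x10]=0x3a, mem[0x11]=0xee, mem[0x26]=0x96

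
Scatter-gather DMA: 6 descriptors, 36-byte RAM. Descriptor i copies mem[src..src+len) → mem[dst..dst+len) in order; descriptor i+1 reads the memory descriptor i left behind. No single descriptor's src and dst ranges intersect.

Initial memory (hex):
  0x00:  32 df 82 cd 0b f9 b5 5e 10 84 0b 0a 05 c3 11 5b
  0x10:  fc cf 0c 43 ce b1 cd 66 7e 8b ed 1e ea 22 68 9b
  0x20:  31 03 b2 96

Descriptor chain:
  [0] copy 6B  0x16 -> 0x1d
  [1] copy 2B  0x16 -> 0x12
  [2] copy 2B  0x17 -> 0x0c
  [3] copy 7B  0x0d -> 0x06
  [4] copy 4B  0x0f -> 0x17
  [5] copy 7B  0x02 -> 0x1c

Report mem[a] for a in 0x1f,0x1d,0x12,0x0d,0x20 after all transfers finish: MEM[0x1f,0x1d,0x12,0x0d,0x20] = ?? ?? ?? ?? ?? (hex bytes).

MEM[0x1f,0x1d,0x12,0x0d,0x20] = f9 cd cd 7e 7e

  after D0: wrote 6B at 0x1d = cd667e8bed1e
  after D1: wrote 2B at 0x12 = cd66
  after D2: wrote 2B at 0x0c = 667e
  after D3: wrote 7B at 0x06 = 7e115bfccfcd66
  after D4: wrote 4B at 0x17 = 5bfccfcd
  after D5: wrote 7B at 0x1c = 82cd0bf97e115b
query mem[0x1f]=0xf9, mem[0x1d]=0xcd, mem[0x12]=0xcd, mem[0x0d]=0x7e, mem[0x20]=0x7e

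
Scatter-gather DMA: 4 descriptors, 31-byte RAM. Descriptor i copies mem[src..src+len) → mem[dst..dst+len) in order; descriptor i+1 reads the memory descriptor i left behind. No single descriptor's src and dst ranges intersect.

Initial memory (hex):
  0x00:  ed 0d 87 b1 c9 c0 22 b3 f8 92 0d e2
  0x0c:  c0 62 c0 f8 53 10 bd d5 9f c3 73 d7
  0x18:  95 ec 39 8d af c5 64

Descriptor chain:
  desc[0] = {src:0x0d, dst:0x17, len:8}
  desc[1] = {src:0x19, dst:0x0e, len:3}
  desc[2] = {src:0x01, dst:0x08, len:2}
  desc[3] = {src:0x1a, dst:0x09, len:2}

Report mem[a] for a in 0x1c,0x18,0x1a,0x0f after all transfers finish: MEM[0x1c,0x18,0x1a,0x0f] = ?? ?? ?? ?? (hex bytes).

  after D0: wrote 8B at 0x17 = 62c0f85310bdd59f
  after D1: wrote 3B at 0x0e = f85310
  after D2: wrote 2B at 0x08 = 0d87
  after D3: wrote 2B at 0x09 = 5310
query mem[0x1c]=0xbd, mem[0x18]=0xc0, mem[0x1a]=0x53, mem[0x0f]=0x53

MEM[0x1c,0x18,0x1a,0x0f] = bd c0 53 53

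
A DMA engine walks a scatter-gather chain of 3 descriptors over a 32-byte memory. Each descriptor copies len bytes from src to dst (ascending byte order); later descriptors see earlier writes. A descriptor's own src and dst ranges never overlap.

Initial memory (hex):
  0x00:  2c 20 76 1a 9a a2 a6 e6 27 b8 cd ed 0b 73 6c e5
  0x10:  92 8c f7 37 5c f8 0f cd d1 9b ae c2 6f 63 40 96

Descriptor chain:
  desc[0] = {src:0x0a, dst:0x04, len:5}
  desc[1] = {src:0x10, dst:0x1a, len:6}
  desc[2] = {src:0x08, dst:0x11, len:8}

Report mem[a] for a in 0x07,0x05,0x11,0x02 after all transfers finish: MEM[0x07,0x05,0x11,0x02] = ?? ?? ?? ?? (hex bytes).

D0: mem[0x04..0x08] <- [cd ed 0b 73 6c]
D1: mem[0x1a..0x1f] <- [92 8c f7 37 5c f8]
D2: mem[0x11..0x18] <- [6c b8 cd ed 0b 73 6c e5]
query mem[0x07]=0x73, mem[0x05]=0xed, mem[0x11]=0x6c, mem[0x02]=0x76

MEM[0x07,0x05,0x11,0x02] = 73 ed 6c 76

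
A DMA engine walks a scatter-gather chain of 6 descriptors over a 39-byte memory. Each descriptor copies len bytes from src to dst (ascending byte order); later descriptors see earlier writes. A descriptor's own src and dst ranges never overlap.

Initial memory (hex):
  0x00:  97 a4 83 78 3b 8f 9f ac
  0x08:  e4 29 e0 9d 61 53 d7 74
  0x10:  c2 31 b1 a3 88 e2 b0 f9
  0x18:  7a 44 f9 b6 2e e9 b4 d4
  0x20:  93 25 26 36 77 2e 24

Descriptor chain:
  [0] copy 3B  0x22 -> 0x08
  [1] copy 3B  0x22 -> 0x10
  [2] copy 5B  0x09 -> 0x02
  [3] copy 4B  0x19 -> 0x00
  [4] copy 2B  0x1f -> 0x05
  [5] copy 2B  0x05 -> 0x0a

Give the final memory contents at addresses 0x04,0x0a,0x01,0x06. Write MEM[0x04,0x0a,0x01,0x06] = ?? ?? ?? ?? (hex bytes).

[0] 0x22->0x08 len=3 : 26 36 77
[1] 0x22->0x10 len=3 : 26 36 77
[2] 0x09->0x02 len=5 : 36 77 9d 61 53
[3] 0x19->0x00 len=4 : 44 f9 b6 2e
[4] 0x1f->0x05 len=2 : d4 93
[5] 0x05->0x0a len=2 : d4 93
query mem[0x04]=0x9d, mem[0x0a]=0xd4, mem[0x01]=0xf9, mem[0x06]=0x93

MEM[0x04,0x0a,0x01,0x06] = 9d d4 f9 93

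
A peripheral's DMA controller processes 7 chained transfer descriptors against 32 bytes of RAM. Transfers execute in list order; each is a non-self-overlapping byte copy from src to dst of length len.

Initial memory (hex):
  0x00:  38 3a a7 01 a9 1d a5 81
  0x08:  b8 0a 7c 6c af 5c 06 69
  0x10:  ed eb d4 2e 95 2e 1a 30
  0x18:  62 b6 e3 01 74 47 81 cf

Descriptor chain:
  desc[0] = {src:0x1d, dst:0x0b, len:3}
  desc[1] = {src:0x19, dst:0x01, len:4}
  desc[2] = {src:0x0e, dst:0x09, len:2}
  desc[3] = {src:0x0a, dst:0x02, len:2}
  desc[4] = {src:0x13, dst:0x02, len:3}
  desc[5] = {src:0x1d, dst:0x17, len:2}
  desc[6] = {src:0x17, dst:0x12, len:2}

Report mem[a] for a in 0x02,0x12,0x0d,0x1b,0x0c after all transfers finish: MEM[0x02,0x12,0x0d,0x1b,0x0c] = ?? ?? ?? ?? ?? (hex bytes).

[0] 0x1d->0x0b len=3 : 47 81 cf
[1] 0x19->0x01 len=4 : b6 e3 01 74
[2] 0x0e->0x09 len=2 : 06 69
[3] 0x0a->0x02 len=2 : 69 47
[4] 0x13->0x02 len=3 : 2e 95 2e
[5] 0x1d->0x17 len=2 : 47 81
[6] 0x17->0x12 len=2 : 47 81
query mem[0x02]=0x2e, mem[0x12]=0x47, mem[0x0d]=0xcf, mem[0x1b]=0x01, mem[0x0c]=0x81

MEM[0x02,0x12,0x0d,0x1b,0x0c] = 2e 47 cf 01 81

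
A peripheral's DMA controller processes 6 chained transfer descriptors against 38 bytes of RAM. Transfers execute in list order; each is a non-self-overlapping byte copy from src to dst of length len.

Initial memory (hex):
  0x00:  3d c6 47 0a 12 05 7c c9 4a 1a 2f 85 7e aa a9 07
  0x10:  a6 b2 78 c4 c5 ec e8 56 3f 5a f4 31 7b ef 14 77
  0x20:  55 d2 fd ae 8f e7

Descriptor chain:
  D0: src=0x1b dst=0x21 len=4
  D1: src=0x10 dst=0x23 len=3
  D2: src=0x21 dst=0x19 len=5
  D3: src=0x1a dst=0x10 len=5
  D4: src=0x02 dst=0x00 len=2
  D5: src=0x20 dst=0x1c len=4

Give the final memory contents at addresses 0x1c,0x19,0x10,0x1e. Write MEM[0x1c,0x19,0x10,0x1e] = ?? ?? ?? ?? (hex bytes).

MEM[0x1c,0x19,0x10,0x1e] = 55 31 7b 7b

[0] 0x1b->0x21 len=4 : 31 7b ef 14
[1] 0x10->0x23 len=3 : a6 b2 78
[2] 0x21->0x19 len=5 : 31 7b a6 b2 78
[3] 0x1a->0x10 len=5 : 7b a6 b2 78 14
[4] 0x02->0x00 len=2 : 47 0a
[5] 0x20->0x1c len=4 : 55 31 7b a6
query mem[0x1c]=0x55, mem[0x19]=0x31, mem[0x10]=0x7b, mem[0x1e]=0x7b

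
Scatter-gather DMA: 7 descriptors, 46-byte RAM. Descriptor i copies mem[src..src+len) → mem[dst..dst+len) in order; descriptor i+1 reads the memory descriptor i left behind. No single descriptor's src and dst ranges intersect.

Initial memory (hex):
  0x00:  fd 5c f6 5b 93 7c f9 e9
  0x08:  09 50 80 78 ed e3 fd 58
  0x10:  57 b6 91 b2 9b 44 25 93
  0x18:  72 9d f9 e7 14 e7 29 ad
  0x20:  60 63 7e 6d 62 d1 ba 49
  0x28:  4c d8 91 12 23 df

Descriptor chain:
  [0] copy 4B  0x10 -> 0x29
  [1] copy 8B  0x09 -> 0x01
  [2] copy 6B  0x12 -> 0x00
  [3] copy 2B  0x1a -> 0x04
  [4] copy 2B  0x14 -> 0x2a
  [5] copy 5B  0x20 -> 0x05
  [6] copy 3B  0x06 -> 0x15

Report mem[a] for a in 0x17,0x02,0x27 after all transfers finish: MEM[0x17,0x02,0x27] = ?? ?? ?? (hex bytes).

MEM[0x17,0x02,0x27] = 6d 9b 49

#0 dst[0x29+4] := {0x57,0xb6,0x91,0xb2}
#1 dst[0x01+8] := {0x50,0x80,0x78,0xed,0xe3,0xfd,0x58,0x57}
#2 dst[0x00+6] := {0x91,0xb2,0x9b,0x44,0x25,0x93}
#3 dst[0x04+2] := {0xf9,0xe7}
#4 dst[0x2a+2] := {0x9b,0x44}
#5 dst[0x05+5] := {0x60,0x63,0x7e,0x6d,0x62}
#6 dst[0x15+3] := {0x63,0x7e,0x6d}
query mem[0x17]=0x6d, mem[0x02]=0x9b, mem[0x27]=0x49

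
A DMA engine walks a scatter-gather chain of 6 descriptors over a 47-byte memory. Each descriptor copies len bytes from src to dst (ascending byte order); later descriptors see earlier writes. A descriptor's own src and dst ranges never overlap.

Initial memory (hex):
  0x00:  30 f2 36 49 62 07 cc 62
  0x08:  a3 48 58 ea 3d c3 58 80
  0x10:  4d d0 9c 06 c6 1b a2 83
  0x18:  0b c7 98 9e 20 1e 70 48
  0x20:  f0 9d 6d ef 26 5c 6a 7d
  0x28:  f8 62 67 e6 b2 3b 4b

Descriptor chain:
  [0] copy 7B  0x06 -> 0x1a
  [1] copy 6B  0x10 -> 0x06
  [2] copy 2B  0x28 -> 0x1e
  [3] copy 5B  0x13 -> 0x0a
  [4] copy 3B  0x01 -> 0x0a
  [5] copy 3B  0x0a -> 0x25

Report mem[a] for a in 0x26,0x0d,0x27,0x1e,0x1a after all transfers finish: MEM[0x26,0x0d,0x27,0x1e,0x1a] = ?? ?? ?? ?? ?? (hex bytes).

  after D0: wrote 7B at 0x1a = cc62a34858ea3d
  after D1: wrote 6B at 0x06 = 4dd09c06c61b
  after D2: wrote 2B at 0x1e = f862
  after D3: wrote 5B at 0x0a = 06c61ba283
  after D4: wrote 3B at 0x0a = f23649
  after D5: wrote 3B at 0x25 = f23649
query mem[0x26]=0x36, mem[0x0d]=0xa2, mem[0x27]=0x49, mem[0x1e]=0xf8, mem[0x1a]=0xcc

MEM[0x26,0x0d,0x27,0x1e,0x1a] = 36 a2 49 f8 cc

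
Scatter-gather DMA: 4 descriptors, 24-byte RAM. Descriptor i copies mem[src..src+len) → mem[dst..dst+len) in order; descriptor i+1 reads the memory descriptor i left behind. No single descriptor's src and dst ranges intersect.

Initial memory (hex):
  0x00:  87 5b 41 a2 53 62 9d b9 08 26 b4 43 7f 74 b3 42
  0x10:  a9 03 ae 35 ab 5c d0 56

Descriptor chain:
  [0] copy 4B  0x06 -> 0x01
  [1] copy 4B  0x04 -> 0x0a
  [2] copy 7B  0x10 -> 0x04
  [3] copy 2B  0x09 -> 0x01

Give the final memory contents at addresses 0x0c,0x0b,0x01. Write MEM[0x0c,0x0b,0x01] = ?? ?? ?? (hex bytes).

MEM[0x0c,0x0b,0x01] = 9d 62 5c

D0: mem[0x01..0x04] <- [9d b9 08 26]
D1: mem[0x0a..0x0d] <- [26 62 9d b9]
D2: mem[0x04..0x0a] <- [a9 03 ae 35 ab 5c d0]
D3: mem[0x01..0x02] <- [5c d0]
query mem[0x0c]=0x9d, mem[0x0b]=0x62, mem[0x01]=0x5c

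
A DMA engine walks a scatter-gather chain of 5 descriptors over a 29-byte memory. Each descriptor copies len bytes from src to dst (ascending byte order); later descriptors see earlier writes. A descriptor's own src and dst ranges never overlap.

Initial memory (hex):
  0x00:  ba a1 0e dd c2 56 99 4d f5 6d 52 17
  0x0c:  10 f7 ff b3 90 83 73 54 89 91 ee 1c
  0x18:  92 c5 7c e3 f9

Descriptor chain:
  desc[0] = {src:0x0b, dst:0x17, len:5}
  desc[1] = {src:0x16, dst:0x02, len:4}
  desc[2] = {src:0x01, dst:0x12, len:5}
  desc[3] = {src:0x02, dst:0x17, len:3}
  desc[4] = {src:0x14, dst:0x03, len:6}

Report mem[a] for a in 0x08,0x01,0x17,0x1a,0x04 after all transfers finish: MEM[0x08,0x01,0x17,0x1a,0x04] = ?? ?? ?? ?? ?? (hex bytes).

D0: mem[0x17..0x1b] <- [17 10 f7 ff b3]
D1: mem[0x02..0x05] <- [ee 17 10 f7]
D2: mem[0x12..0x16] <- [a1 ee 17 10 f7]
D3: mem[0x17..0x19] <- [ee 17 10]
D4: mem[0x03..0x08] <- [17 10 f7 ee 17 10]
query mem[0x08]=0x10, mem[0x01]=0xa1, mem[0x17]=0xee, mem[0x1a]=0xff, mem[0x04]=0x10

MEM[0x08,0x01,0x17,0x1a,0x04] = 10 a1 ee ff 10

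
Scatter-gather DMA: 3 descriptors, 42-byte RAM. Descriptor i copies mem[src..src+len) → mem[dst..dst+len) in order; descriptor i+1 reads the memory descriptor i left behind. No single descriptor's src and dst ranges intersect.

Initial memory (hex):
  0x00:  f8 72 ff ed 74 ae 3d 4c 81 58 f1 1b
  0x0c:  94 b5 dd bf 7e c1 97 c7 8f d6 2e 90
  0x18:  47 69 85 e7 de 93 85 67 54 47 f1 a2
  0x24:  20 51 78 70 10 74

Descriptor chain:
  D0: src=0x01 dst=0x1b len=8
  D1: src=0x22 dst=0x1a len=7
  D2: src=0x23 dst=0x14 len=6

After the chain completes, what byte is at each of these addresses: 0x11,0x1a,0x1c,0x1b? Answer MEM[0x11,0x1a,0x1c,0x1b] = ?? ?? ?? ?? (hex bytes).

MEM[0x11,0x1a,0x1c,0x1b] = c1 81 20 a2

D0: mem[0x1b..0x22] <- [72 ff ed 74 ae 3d 4c 81]
D1: mem[0x1a..0x20] <- [81 a2 20 51 78 70 10]
D2: mem[0x14..0x19] <- [a2 20 51 78 70 10]
query mem[0x11]=0xc1, mem[0x1a]=0x81, mem[0x1c]=0x20, mem[0x1b]=0xa2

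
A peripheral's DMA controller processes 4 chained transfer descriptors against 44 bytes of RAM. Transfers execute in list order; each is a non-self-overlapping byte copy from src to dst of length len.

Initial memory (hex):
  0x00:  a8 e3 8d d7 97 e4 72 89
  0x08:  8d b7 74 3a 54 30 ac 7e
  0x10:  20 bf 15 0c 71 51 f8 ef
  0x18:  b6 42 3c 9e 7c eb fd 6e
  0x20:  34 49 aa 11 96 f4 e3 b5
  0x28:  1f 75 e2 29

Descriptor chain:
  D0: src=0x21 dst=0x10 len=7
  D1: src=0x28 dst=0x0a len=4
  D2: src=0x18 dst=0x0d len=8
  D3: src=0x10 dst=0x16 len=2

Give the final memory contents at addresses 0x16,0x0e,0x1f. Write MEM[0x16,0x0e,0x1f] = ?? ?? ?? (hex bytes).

MEM[0x16,0x0e,0x1f] = 9e 42 6e

[0] 0x21->0x10 len=7 : 49 aa 11 96 f4 e3 b5
[1] 0x28->0x0a len=4 : 1f 75 e2 29
[2] 0x18->0x0d len=8 : b6 42 3c 9e 7c eb fd 6e
[3] 0x10->0x16 len=2 : 9e 7c
query mem[0x16]=0x9e, mem[0x0e]=0x42, mem[0x1f]=0x6e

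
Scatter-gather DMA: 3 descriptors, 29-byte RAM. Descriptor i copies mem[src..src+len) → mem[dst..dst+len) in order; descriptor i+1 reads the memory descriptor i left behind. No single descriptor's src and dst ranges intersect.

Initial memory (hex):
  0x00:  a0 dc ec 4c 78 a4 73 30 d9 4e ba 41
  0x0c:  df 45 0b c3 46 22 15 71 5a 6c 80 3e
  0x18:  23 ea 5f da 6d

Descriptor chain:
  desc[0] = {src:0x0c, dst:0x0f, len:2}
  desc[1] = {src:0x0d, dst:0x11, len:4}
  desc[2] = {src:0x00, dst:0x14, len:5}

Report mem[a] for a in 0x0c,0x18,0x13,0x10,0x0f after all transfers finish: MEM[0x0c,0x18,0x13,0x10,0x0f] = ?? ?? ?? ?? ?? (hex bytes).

#0 dst[0x0f+2] := {0xdf,0x45}
#1 dst[0x11+4] := {0x45,0x0b,0xdf,0x45}
#2 dst[0x14+5] := {0xa0,0xdc,0xec,0x4c,0x78}
query mem[0x0c]=0xdf, mem[0x18]=0x78, mem[0x13]=0xdf, mem[0x10]=0x45, mem[0x0f]=0xdf

MEM[0x0c,0x18,0x13,0x10,0x0f] = df 78 df 45 df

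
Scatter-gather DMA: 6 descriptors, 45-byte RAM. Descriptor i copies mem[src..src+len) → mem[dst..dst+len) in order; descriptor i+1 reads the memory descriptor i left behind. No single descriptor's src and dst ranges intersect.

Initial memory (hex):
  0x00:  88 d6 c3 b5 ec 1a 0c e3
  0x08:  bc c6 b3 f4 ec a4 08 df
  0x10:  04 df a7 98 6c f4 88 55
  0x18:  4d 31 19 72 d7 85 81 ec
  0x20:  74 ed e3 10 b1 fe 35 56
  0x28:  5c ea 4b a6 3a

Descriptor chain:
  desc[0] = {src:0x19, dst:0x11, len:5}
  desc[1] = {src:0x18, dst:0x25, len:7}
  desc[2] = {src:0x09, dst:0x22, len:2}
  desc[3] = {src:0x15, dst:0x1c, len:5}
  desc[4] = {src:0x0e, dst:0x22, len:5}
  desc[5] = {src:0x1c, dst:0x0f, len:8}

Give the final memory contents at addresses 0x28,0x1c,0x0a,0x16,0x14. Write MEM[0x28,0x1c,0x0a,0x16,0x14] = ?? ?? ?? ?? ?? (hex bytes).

#0 dst[0x11+5] := {0x31,0x19,0x72,0xd7,0x85}
#1 dst[0x25+7] := {0x4d,0x31,0x19,0x72,0xd7,0x85,0x81}
#2 dst[0x22+2] := {0xc6,0xb3}
#3 dst[0x1c+5] := {0x85,0x88,0x55,0x4d,0x31}
#4 dst[0x22+5] := {0x08,0xdf,0x04,0x31,0x19}
#5 dst[0x0f+8] := {0x85,0x88,0x55,0x4d,0x31,0xed,0x08,0xdf}
query mem[0x28]=0x72, mem[0x1c]=0x85, mem[0x0a]=0xb3, mem[0x16]=0xdf, mem[0x14]=0xed

MEM[0x28,0x1c,0x0a,0x16,0x14] = 72 85 b3 df ed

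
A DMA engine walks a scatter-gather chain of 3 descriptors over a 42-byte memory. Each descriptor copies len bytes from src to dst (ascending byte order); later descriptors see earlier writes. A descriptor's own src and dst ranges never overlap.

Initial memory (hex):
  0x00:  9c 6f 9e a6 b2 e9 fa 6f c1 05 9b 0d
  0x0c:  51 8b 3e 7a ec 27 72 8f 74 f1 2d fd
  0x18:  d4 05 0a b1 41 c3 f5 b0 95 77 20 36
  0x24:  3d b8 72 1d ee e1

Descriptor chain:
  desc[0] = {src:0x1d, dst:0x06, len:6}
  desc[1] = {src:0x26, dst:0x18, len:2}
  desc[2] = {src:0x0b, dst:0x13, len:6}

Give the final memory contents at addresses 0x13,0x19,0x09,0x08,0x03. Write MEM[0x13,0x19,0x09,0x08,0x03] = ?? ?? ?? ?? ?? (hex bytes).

MEM[0x13,0x19,0x09,0x08,0x03] = 20 1d 95 b0 a6

#0 dst[0x06+6] := {0xc3,0xf5,0xb0,0x95,0x77,0x20}
#1 dst[0x18+2] := {0x72,0x1d}
#2 dst[0x13+6] := {0x20,0x51,0x8b,0x3e,0x7a,0xec}
query mem[0x13]=0x20, mem[0x19]=0x1d, mem[0x09]=0x95, mem[0x08]=0xb0, mem[0x03]=0xa6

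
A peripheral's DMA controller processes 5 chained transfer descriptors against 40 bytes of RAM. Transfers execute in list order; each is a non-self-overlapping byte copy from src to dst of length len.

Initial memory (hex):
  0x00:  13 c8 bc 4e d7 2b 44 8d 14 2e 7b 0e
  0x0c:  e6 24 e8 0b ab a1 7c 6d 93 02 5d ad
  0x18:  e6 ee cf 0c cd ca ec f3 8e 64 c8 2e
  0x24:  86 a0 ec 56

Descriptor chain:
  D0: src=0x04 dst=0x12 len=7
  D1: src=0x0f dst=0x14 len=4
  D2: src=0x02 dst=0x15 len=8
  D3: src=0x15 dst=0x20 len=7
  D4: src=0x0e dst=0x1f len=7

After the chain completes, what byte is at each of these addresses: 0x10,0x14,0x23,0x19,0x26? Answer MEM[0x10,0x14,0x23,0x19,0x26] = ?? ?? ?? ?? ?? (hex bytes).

MEM[0x10,0x14,0x23,0x19,0x26] = ab 0b d7 44 14

  after D0: wrote 7B at 0x12 = d72b448d142e7b
  after D1: wrote 4B at 0x14 = 0baba1d7
  after D2: wrote 8B at 0x15 = bc4ed72b448d142e
  after D3: wrote 7B at 0x20 = bc4ed72b448d14
  after D4: wrote 7B at 0x1f = e80baba1d72b0b
query mem[0x10]=0xab, mem[0x14]=0x0b, mem[0x23]=0xd7, mem[0x19]=0x44, mem[0x26]=0x14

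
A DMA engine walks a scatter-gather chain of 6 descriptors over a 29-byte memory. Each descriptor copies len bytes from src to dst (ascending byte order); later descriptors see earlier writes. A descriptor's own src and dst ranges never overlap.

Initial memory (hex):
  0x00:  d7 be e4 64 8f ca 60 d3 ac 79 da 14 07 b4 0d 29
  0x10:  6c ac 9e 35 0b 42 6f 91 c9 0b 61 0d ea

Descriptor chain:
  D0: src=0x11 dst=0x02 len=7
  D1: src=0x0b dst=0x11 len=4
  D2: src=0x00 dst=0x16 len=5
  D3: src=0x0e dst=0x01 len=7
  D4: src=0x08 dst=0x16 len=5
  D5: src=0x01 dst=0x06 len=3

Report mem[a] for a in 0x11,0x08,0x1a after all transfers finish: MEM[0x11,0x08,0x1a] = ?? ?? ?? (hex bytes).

  after D0: wrote 7B at 0x02 = ac9e350b426f91
  after D1: wrote 4B at 0x11 = 1407b40d
  after D2: wrote 5B at 0x16 = d7beac9e35
  after D3: wrote 7B at 0x01 = 0d296c1407b40d
  after D4: wrote 5B at 0x16 = 9179da1407
  after D5: wrote 3B at 0x06 = 0d296c
query mem[0x11]=0x14, mem[0x08]=0x6c, mem[0x1a]=0x07

MEM[0x11,0x08,0x1a] = 14 6c 07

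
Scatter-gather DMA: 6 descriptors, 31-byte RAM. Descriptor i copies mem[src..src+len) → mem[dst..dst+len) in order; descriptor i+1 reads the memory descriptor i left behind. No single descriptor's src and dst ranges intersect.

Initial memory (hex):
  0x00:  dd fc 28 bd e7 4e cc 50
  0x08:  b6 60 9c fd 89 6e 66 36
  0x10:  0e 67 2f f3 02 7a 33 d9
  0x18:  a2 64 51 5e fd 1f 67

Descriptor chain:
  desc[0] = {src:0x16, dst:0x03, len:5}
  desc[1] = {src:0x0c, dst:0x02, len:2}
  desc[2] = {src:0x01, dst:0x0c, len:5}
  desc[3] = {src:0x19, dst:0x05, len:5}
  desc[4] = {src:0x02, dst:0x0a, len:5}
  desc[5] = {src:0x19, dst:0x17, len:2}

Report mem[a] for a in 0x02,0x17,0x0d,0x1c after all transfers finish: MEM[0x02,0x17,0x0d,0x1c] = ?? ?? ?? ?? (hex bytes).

#0 dst[0x03+5] := {0x33,0xd9,0xa2,0x64,0x51}
#1 dst[0x02+2] := {0x89,0x6e}
#2 dst[0x0c+5] := {0xfc,0x89,0x6e,0xd9,0xa2}
#3 dst[0x05+5] := {0x64,0x51,0x5e,0xfd,0x1f}
#4 dst[0x0a+5] := {0x89,0x6e,0xd9,0x64,0x51}
#5 dst[0x17+2] := {0x64,0x51}
query mem[0x02]=0x89, mem[0x17]=0x64, mem[0x0d]=0x64, mem[0x1c]=0xfd

MEM[0x02,0x17,0x0d,0x1c] = 89 64 64 fd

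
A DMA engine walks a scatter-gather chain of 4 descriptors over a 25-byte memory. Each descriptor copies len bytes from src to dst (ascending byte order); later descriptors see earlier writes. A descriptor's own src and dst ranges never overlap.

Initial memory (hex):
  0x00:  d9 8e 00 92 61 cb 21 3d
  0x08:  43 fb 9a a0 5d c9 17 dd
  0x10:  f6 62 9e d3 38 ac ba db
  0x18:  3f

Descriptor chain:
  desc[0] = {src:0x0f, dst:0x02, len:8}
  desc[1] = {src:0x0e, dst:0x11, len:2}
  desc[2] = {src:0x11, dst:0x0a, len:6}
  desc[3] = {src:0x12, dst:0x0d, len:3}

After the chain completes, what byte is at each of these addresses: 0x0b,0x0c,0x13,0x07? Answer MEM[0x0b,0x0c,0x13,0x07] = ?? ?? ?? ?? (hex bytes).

MEM[0x0b,0x0c,0x13,0x07] = dd d3 d3 38

[0] 0x0f->0x02 len=8 : dd f6 62 9e d3 38 ac ba
[1] 0x0e->0x11 len=2 : 17 dd
[2] 0x11->0x0a len=6 : 17 dd d3 38 ac ba
[3] 0x12->0x0d len=3 : dd d3 38
query mem[0x0b]=0xdd, mem[0x0c]=0xd3, mem[0x13]=0xd3, mem[0x07]=0x38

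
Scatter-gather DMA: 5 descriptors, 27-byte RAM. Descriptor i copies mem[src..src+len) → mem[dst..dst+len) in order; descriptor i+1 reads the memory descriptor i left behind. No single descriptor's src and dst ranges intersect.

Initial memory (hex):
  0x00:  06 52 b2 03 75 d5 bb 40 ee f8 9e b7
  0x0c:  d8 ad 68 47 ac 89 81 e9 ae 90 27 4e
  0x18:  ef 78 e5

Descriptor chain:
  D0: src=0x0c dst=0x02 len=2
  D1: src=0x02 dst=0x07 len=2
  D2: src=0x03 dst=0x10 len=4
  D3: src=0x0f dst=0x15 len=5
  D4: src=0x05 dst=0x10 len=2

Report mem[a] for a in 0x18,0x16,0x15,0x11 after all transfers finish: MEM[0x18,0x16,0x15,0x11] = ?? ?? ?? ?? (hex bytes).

[0] 0x0c->0x02 len=2 : d8 ad
[1] 0x02->0x07 len=2 : d8 ad
[2] 0x03->0x10 len=4 : ad 75 d5 bb
[3] 0x0f->0x15 len=5 : 47 ad 75 d5 bb
[4] 0x05->0x10 len=2 : d5 bb
query mem[0x18]=0xd5, mem[0x16]=0xad, mem[0x15]=0x47, mem[0x11]=0xbb

MEM[0x18,0x16,0x15,0x11] = d5 ad 47 bb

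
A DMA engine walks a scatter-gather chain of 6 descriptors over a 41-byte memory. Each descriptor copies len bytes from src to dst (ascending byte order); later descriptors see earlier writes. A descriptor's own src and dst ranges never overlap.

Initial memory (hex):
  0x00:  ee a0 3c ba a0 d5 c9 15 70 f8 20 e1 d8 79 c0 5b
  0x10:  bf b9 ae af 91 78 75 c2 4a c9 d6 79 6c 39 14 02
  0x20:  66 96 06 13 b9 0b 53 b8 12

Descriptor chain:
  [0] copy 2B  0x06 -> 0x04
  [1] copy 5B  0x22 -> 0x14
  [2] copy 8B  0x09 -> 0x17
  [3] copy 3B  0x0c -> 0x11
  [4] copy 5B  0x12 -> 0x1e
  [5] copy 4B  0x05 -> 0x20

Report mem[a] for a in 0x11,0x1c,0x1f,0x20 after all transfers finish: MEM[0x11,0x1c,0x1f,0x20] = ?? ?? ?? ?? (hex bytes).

  after D0: wrote 2B at 0x04 = c915
  after D1: wrote 5B at 0x14 = 0613b90b53
  after D2: wrote 8B at 0x17 = f820e1d879c05bbf
  after D3: wrote 3B at 0x11 = d879c0
  after D4: wrote 5B at 0x1e = 79c00613b9
  after D5: wrote 4B at 0x20 = 15c91570
query mem[0x11]=0xd8, mem[0x1c]=0xc0, mem[0x1f]=0xc0, mem[0x20]=0x15

MEM[0x11,0x1c,0x1f,0x20] = d8 c0 c0 15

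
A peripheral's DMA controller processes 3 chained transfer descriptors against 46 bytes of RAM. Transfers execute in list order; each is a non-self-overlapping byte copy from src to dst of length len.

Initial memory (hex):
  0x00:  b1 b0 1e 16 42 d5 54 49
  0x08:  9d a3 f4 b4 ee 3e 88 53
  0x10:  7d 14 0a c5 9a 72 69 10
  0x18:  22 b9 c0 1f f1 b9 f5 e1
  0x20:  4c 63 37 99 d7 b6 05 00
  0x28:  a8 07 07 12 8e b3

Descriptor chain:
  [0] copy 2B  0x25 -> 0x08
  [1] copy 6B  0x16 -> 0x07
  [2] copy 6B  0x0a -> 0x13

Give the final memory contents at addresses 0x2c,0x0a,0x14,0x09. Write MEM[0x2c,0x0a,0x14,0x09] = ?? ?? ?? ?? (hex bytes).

MEM[0x2c,0x0a,0x14,0x09] = 8e b9 c0 22

[0] 0x25->0x08 len=2 : b6 05
[1] 0x16->0x07 len=6 : 69 10 22 b9 c0 1f
[2] 0x0a->0x13 len=6 : b9 c0 1f 3e 88 53
query mem[0x2c]=0x8e, mem[0x0a]=0xb9, mem[0x14]=0xc0, mem[0x09]=0x22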